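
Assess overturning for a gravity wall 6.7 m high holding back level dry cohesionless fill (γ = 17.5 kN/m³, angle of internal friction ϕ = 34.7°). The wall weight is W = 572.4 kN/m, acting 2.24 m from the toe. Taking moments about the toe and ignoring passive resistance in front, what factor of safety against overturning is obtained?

5.33

K_a = tan²(45° − 34.7°/2) = 0.2745.
P_a = ½K_aγH² = 0.5×0.2745×17.5×6.7² = 107.8 kN/m, acting at H/3 = 2.233 m above the base.
Overturning moment M_o = P_a × H/3 = 107.8 × 2.233 = 240.8.
Resisting moment M_r = W × 2.24 = 572.4 × 2.24 = 1282.
FS_overturning = M_r/M_o = 1282/240.8 = 5.325.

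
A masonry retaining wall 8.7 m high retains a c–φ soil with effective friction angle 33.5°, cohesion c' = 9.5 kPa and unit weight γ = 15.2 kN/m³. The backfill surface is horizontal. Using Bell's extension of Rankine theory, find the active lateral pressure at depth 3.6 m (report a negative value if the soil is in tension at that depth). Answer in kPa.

K_a = (1 − sin φ)/(1 + sin φ) = 0.2887.
σ_a = K_a γ z − 2c√K_a = 0.2887×15.2×3.6 − 2×9.5×0.5373 = 5.589 kPa.

5.59 kPa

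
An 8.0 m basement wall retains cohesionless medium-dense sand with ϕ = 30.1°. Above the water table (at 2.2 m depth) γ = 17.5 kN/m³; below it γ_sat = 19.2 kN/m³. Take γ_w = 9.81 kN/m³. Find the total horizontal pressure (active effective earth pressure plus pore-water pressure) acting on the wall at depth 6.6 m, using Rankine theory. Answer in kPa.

69.7 kPa

K_a = (1 − sin φ)/(1 + sin φ) = 0.3320.
γ' = 19.2 − 9.81 = 9.390 kN/m³.
Effective vertical stress at 6.6 m: σ'_v = 17.5×2.2 + 9.390×4.40 = 79.82 kPa.
σ'_h = K_a σ'_v = 0.3320 × 79.82 = 26.50 kPa; u = γ_w × 4.40 = 43.16 kPa.
Total σ_h = 26.50 + 43.16 = 69.66 kPa.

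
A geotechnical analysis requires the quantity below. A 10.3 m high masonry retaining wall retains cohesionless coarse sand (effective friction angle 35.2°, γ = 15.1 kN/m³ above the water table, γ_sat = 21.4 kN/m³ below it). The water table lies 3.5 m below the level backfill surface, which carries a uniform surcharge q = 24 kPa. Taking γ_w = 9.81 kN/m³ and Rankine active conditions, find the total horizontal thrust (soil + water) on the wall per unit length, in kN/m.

487 kN/m

K_a = tan²(45° − φ/2) = 0.2687.
γ' = 21.4 − 9.81 = 11.59 kN/m³. h₂ = H − d_w = 6.8 m.
σ'_h: at surface K_a·q = 6.449; at WT K_a(q+γd_w) = 20.65; at base K_a(q+γd_w+γ'h₂) = 41.82 kPa.
P₁ = ½(6.449+20.65)×3.5 = 47.42; P₂ = ½(20.65+41.82)×6.8 = 212.4; P_w = ½γ_w h₂² = 226.8.
Total = 47.42+212.4+226.8 = 486.6 kN/m.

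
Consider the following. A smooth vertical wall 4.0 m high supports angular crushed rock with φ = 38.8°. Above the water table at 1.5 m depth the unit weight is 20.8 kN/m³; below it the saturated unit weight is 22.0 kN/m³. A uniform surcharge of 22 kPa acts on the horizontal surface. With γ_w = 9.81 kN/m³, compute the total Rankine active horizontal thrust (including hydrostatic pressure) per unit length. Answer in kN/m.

K_a = tan²(45° − φ/2) = 0.2296.
γ' = 22.0 − 9.81 = 12.19 kN/m³. h₂ = H − d_w = 2.5 m.
σ'_h: at surface K_a·q = 5.050; at WT K_a(q+γd_w) = 12.21; at base K_a(q+γd_w+γ'h₂) = 19.21 kPa.
P₁ = ½(5.050+12.21)×1.5 = 12.95; P₂ = ½(12.21+19.21)×2.5 = 39.28; P_w = ½γ_w h₂² = 30.66.
Total = 12.95+39.28+30.66 = 82.88 kN/m.

82.9 kN/m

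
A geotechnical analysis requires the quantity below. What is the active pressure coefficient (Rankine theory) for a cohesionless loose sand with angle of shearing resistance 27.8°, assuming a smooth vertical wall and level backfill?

K_a = (1 − sin φ)/(1 + sin φ) = (1 − sin 27.8°)/(1 + sin 27.8°) = 0.3639.

0.364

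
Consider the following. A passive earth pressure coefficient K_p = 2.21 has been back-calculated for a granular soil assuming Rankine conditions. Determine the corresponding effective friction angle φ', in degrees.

22.1°

K_p = (1+sin φ)/(1−sin φ) ⇒ sin φ = (K_p − 1)/(K_p + 1) = 0.3769.
φ = arcsin(0.3769) = 22.14°.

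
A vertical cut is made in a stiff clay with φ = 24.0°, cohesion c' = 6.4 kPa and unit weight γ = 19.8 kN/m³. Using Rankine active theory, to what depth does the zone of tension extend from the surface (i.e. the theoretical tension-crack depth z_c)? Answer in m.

0.995 m

K_a = tan²(45° − 24.0°/2) = 0.4217; √K_a = 0.6494.
The active pressure is zero where K_a γ z = 2c√K_a, so z_c = 2c/(γ√K_a) = 2×6.4/(19.8×0.6494) = 0.9955 m.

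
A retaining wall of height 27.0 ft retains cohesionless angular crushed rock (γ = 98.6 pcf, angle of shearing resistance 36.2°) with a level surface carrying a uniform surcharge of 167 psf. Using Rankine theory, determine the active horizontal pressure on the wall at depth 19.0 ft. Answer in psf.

K_a = (1 − sin φ)/(1 + sin φ) = 0.2574.
σ_v = γz + q = 98.6 × 19.0 + 167 = 2040 psf.
σ_h = K_a σ_v = 0.2574 × 2040 = 525.2 psf.

525 psf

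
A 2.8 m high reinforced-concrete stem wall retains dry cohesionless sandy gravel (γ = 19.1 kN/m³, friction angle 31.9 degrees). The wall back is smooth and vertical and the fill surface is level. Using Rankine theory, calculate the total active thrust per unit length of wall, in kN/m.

K_a = tan²(45° − φ/2) = 0.3085.
P_a = ½ K_a γ H² = 0.5 × 0.3085 × 19.1 × 2.8² = 23.10 kN/m.

23.1 kN/m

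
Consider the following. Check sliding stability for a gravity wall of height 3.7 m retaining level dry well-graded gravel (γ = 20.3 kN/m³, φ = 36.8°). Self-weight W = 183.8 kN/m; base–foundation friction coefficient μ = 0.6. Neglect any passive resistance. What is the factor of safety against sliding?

3.16

K_a = tan²(45° − 36.8°/2) = 0.2508.
P_a = ½K_aγH² = 0.5×0.2508×20.3×3.7² = 34.84 kN/m, acting at H/3 = 1.233 m above the base.
FS_sliding = μW / P_a = 0.6×183.8 / 34.84 = 3.165.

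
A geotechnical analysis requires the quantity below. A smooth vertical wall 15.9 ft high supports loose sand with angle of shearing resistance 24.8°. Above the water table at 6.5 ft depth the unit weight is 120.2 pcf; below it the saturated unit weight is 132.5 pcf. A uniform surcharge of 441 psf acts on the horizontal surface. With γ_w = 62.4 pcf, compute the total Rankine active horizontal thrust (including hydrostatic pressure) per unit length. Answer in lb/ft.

K_a = tan²(45° − φ/2) = 0.4090.
γ' = 132.5 − 62.4 = 70.10 pcf. h₂ = H − d_w = 9.4 ft.
σ'_h: at surface K_a·q = 180.4; at WT K_a(q+γd_w) = 499.9; at base K_a(q+γd_w+γ'h₂) = 769.4 psf.
P₁ = ½(180.4+499.9)×6.5 = 2211; P₂ = ½(499.9+769.4)×9.4 = 5966; P_w = ½γ_w h₂² = 2757.
Total = 2211+5966+2757 = 10930 lb/ft.

10900 lb/ft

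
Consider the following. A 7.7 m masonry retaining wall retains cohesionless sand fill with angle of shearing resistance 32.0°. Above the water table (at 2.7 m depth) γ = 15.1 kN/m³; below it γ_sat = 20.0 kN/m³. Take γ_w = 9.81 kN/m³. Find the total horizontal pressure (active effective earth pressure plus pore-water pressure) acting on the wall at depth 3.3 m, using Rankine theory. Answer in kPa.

K_a = (1 − sin φ)/(1 + sin φ) = 0.3073.
γ' = 20.0 − 9.81 = 10.19 kN/m³.
Effective vertical stress at 3.3 m: σ'_v = 15.1×2.7 + 10.19×0.600 = 46.88 kPa.
σ'_h = K_a σ'_v = 0.3073 × 46.88 = 14.41 kPa; u = γ_w × 0.600 = 5.886 kPa.
Total σ_h = 14.41 + 5.886 = 20.29 kPa.

20.3 kPa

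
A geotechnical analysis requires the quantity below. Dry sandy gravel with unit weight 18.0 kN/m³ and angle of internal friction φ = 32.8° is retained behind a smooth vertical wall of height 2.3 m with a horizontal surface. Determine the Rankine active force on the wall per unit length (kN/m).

K_a = tan²(45° − φ/2) = 0.2973.
P_a = ½ K_a γ H² = 0.5 × 0.2973 × 18.0 × 2.3² = 14.15 kN/m.

14.2 kN/m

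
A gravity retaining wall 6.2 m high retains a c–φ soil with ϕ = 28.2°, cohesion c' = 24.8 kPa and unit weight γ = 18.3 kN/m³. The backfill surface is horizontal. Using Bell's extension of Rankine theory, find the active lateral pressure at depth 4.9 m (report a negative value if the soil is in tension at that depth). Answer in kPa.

K_a = (1 − sin φ)/(1 + sin φ) = 0.3582.
σ_a = K_a γ z − 2c√K_a = 0.3582×18.3×4.9 − 2×24.8×0.5985 = 2.434 kPa.

2.43 kPa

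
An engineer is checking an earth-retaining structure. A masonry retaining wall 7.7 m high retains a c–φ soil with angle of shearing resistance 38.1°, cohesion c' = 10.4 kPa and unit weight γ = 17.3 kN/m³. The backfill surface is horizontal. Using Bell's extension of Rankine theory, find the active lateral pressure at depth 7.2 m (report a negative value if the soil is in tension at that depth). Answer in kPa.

K_a = (1 − sin φ)/(1 + sin φ) = 0.2368.
σ_a = K_a γ z − 2c√K_a = 0.2368×17.3×7.2 − 2×10.4×0.4867 = 19.38 kPa.

19.4 kPa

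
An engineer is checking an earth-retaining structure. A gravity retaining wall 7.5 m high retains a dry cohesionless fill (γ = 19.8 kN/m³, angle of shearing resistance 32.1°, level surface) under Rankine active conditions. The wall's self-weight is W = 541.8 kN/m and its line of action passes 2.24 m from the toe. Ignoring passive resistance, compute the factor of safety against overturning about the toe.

2.85

K_a = tan²(45° − 32.1°/2) = 0.3060.
P_a = ½K_aγH² = 0.5×0.3060×19.8×7.5² = 170.4 kN/m, acting at H/3 = 2.500 m above the base.
Overturning moment M_o = P_a × H/3 = 170.4 × 2.500 = 426.0.
Resisting moment M_r = W × 2.24 = 541.8 × 2.24 = 1214.
FS_overturning = M_r/M_o = 1214/426.0 = 2.849.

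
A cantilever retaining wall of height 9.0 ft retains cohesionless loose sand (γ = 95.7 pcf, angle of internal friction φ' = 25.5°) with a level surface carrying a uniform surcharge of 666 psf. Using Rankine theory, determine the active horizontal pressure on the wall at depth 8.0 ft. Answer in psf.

K_a = (1 − sin φ)/(1 + sin φ) = 0.3981.
σ_v = γz + q = 95.7 × 8.0 + 666 = 1432 psf.
σ_h = K_a σ_v = 0.3981 × 1432 = 569.9 psf.

570 psf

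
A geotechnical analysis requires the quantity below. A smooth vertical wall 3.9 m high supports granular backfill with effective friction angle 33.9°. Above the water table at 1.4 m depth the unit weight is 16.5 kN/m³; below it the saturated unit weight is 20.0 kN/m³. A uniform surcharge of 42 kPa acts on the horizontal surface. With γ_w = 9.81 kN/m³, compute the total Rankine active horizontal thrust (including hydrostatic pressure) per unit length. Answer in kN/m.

K_a = tan²(45° − φ/2) = 0.2839.
γ' = 20.0 − 9.81 = 10.19 kN/m³. h₂ = H − d_w = 2.5 m.
σ'_h: at surface K_a·q = 11.92; at WT K_a(q+γd_w) = 18.48; at base K_a(q+γd_w+γ'h₂) = 25.71 kPa.
P₁ = ½(11.92+18.48)×1.4 = 21.28; P₂ = ½(18.48+25.71)×2.5 = 55.25; P_w = ½γ_w h₂² = 30.66.
Total = 21.28+55.25+30.66 = 107.2 kN/m.

107 kN/m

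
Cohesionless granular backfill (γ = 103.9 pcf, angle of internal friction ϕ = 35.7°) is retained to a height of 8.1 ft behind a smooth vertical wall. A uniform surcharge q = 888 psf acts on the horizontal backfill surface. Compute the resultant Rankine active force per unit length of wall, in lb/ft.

K_a = tan²(45° − φ/2) = 0.2630.
Soil triangle: ½ K_a γ H² = 0.5×0.2630×103.9×8.1² = 896.4 lb/ft.
Surcharge rectangle: K_a q H = 0.2630×888×8.1 = 1892 lb/ft.
Total = 896.4 + 1892 = 2788 lb/ft.

2790 lb/ft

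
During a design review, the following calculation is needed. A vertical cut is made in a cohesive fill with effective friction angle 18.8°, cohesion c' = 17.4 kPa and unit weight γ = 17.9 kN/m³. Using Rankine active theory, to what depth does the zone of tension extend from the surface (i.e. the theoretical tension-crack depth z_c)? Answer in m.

K_a = tan²(45° − 18.8°/2) = 0.5126; √K_a = 0.7159.
The active pressure is zero where K_a γ z = 2c√K_a, so z_c = 2c/(γ√K_a) = 2×17.4/(17.9×0.7159) = 2.716 m.

2.72 m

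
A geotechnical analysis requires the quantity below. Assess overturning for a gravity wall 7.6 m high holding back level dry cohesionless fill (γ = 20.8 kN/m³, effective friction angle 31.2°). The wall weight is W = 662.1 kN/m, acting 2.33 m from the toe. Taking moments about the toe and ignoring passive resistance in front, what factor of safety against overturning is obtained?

3.19

K_a = tan²(45° − 31.2°/2) = 0.3175.
P_a = ½K_aγH² = 0.5×0.3175×20.8×7.6² = 190.7 kN/m, acting at H/3 = 2.533 m above the base.
Overturning moment M_o = P_a × H/3 = 190.7 × 2.533 = 483.2.
Resisting moment M_r = W × 2.33 = 662.1 × 2.33 = 1543.
FS_overturning = M_r/M_o = 1543/483.2 = 3.193.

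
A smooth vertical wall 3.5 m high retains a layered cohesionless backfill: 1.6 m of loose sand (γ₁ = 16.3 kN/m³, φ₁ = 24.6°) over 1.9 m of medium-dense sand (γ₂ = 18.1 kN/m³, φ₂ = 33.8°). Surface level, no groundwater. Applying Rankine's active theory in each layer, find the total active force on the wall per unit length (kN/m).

32.0 kN/m

K_a1 = tan²(45°−24.6°/2) = 0.4121; K_a2 = tan²(45°−33.8°/2) = 0.2851.
Layer 1: σ at base = K_a1 γ₁ h₁ = 10.75 kPa; P₁ = ½×10.75×1.6 = 8.599.
Layer 2: σ_v at top = γ₁h₁ = 26.08; σ_h top = K_a2×26.08 = 7.435; σ_h base = K_a2×(26.08+18.1×1.9) = 17.24.
P₂ = ½(7.435+17.24)×1.9 = 23.44. Total P_a = 8.599+23.44 = 32.04 kN/m.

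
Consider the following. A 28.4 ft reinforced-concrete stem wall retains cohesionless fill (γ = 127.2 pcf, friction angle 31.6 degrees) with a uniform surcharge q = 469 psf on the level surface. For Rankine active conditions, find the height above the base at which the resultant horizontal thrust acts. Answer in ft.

K_a = 0.3123.
Triangular part P₁ = ½K_aγH² = 16020 at H/3 = 9.467 ft; rectangular part P₂ = K_a q H = 4160 at H/2 = 14.20 ft.
ȳ = (P₁·9.467 + P₂·14.20)/(P₁+P₂) = 10.44 ft.

10.4 ft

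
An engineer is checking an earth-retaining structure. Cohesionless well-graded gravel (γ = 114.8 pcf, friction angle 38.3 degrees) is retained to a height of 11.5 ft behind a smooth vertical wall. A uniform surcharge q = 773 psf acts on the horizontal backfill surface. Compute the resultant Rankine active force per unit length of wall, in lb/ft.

K_a = tan²(45° − φ/2) = 0.2347.
Soil triangle: ½ K_a γ H² = 0.5×0.2347×114.8×11.5² = 1782 lb/ft.
Surcharge rectangle: K_a q H = 0.2347×773×11.5 = 2087 lb/ft.
Total = 1782 + 2087 = 3869 lb/ft.

3870 lb/ft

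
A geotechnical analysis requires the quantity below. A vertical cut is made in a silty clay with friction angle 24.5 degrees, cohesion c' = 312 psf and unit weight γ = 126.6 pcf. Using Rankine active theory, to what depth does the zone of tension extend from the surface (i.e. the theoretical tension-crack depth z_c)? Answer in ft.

7.66 ft

K_a = tan²(45° − 24.5°/2) = 0.4137; √K_a = 0.6432.
The active pressure is zero where K_a γ z = 2c√K_a, so z_c = 2c/(γ√K_a) = 2×312/(126.6×0.6432) = 7.663 ft.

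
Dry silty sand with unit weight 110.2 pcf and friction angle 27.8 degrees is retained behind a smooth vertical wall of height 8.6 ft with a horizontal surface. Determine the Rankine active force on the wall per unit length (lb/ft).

K_a = tan²(45° − φ/2) = 0.3639.
P_a = ½ K_a γ H² = 0.5 × 0.3639 × 110.2 × 8.6² = 1483 lb/ft.

1480 lb/ft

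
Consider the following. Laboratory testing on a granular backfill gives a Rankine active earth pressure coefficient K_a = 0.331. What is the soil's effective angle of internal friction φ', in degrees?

30.2°

K_a = tan²(45° − φ/2) ⇒ 45° − φ/2 = arctan(√0.331) = 29.91°.
φ = 2(45° − 29.91°) = 30.17°.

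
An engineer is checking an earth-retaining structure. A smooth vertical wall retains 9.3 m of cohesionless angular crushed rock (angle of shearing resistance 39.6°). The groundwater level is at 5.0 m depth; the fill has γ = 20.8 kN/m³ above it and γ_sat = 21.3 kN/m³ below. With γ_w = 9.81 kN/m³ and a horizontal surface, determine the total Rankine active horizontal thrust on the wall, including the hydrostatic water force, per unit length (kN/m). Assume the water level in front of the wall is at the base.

271 kN/m

K_a = tan²(45° − φ/2) = 0.2214.
γ' = 21.3 − 9.81 = 11.49 kN/m³. Depth below WT = 4.3 m.
σ'_h at WT = K_a γ d_w = 23.03 kPa; at base = 23.03 + K_a γ' × 4.3 = 33.97 kPa.
P₁ (0–5.0 m) = ½×23.03×5.0 = 57.57. P₂ (5.0–9.3 m) = ½(23.03+33.97)×4.3 = 122.5.
P_w = ½ γ_w h₂² = 0.5×9.81×4.3² = 90.69. Total = 57.57+122.5+90.69 = 270.8 kN/m.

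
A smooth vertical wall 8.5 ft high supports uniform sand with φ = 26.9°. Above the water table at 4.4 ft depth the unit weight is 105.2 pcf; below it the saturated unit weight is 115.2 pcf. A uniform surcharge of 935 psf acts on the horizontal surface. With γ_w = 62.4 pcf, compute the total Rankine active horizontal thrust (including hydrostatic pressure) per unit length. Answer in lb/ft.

4790 lb/ft

K_a = tan²(45° − φ/2) = 0.3770.
γ' = 115.2 − 62.4 = 52.80 pcf. h₂ = H − d_w = 4.1 ft.
σ'_h: at surface K_a·q = 352.5; at WT K_a(q+γd_w) = 527.0; at base K_a(q+γd_w+γ'h₂) = 608.6 psf.
P₁ = ½(352.5+527.0)×4.4 = 1935; P₂ = ½(527.0+608.6)×4.1 = 2328; P_w = ½γ_w h₂² = 524.5.
Total = 1935+2328+524.5 = 4787 lb/ft.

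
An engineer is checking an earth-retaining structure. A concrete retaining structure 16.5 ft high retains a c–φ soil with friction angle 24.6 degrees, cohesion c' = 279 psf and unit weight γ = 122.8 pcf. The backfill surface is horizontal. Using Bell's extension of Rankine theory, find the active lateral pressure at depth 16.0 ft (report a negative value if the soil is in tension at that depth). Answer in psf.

K_a = (1 − sin φ)/(1 + sin φ) = 0.4121.
σ_a = K_a γ z − 2c√K_a = 0.4121×122.8×16.0 − 2×279×0.6420 = 451.6 psf.

452 psf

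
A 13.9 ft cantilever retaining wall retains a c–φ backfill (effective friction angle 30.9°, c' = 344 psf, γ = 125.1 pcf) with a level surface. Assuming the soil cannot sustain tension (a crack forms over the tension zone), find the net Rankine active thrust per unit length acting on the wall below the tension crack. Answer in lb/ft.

355 lb/ft

K_a = 0.3214; √K_a = 0.5669.
Tension-crack depth z_c = 2c/(γ√K_a) = 2×344/(125.1×0.5669) = 9.701 ft.
σ_a at base = K_a γ H − 2c√K_a = 0.3214×125.1×13.9 − 2×344×0.5669 = 168.8 psf.
P_a = ½ × 168.8 × (H − z_c) = 0.5×168.8×4.199 = 354.5 lb/ft.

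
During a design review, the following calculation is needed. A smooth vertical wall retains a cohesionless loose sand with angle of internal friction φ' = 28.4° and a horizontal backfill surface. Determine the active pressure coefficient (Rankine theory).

0.355

K_a = (1 − sin φ)/(1 + sin φ) = (1 − sin 28.4°)/(1 + sin 28.4°) = 0.3554.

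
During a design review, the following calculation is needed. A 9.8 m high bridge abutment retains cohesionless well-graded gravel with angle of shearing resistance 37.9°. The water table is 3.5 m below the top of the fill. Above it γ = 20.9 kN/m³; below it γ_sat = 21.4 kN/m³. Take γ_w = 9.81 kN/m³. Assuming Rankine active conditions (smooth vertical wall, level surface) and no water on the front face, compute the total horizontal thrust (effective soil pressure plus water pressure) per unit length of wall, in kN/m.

K_a = tan²(45° − φ/2) = 0.2389.
γ' = 21.4 − 9.81 = 11.59 kN/m³. Depth below WT = 6.3 m.
σ'_h at WT = K_a γ d_w = 17.48 kPa; at base = 17.48 + K_a γ' × 6.3 = 34.92 kPa.
P₁ (0–3.5 m) = ½×17.48×3.5 = 30.59. P₂ (3.5–9.8 m) = ½(17.48+34.92)×6.3 = 165.1.
P_w = ½ γ_w h₂² = 0.5×9.81×6.3² = 194.7. Total = 30.59+165.1+194.7 = 390.3 kN/m.

390 kN/m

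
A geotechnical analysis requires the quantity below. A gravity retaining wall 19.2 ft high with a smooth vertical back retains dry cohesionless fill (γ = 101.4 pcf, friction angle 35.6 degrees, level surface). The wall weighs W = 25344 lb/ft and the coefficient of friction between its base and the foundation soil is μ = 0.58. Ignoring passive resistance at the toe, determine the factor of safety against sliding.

K_a = tan²(45° − 35.6°/2) = 0.2641.
P_a = ½K_aγH² = 0.5×0.2641×101.4×19.2² = 4936 lb/ft, acting at H/3 = 6.400 ft above the base.
FS_sliding = μW / P_a = 0.58×25344 / 4936 = 2.978.

2.98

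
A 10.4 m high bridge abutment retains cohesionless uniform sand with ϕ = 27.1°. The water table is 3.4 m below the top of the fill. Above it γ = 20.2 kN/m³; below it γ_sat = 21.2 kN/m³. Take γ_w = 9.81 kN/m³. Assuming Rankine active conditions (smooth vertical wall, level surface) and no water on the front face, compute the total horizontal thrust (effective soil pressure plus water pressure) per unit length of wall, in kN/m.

K_a = tan²(45° − φ/2) = 0.3741.
γ' = 21.2 − 9.81 = 11.39 kN/m³. Depth below WT = 7.0 m.
σ'_h at WT = K_a γ d_w = 25.69 kPa; at base = 25.69 + K_a γ' × 7.0 = 55.51 kPa.
P₁ (0–3.4 m) = ½×25.69×3.4 = 43.67. P₂ (3.4–10.4 m) = ½(25.69+55.51)×7.0 = 284.2.
P_w = ½ γ_w h₂² = 0.5×9.81×7.0² = 240.3. Total = 43.67+284.2+240.3 = 568.2 kN/m.

568 kN/m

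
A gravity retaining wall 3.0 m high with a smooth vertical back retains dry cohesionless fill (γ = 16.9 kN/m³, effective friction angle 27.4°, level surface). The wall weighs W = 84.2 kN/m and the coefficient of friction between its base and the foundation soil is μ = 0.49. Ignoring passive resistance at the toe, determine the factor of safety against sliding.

K_a = tan²(45° − 27.4°/2) = 0.3697.
P_a = ½K_aγH² = 0.5×0.3697×16.9×3.0² = 28.11 kN/m, acting at H/3 = 1.000 m above the base.
FS_sliding = μW / P_a = 0.49×84.2 / 28.11 = 1.468.

1.47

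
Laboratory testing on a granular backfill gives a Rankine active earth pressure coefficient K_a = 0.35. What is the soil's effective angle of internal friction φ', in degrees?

28.8°

K_a = tan²(45° − φ/2) ⇒ 45° − φ/2 = arctan(√0.35) = 30.61°.
φ = 2(45° − 30.61°) = 28.78°.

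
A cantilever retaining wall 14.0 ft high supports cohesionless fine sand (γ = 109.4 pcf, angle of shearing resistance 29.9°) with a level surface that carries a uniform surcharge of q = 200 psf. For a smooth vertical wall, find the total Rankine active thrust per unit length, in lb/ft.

4530 lb/ft

K_a = tan²(45° − φ/2) = 0.3347.
Soil triangle: ½ K_a γ H² = 0.5×0.3347×109.4×14.0² = 3588 lb/ft.
Surcharge rectangle: K_a q H = 0.3347×200×14.0 = 937.1 lb/ft.
Total = 3588 + 937.1 = 4525 lb/ft.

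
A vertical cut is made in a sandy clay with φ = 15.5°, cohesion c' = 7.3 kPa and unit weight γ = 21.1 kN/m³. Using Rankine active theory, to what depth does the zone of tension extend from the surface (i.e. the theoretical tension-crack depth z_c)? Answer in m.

K_a = tan²(45° − 15.5°/2) = 0.5782; √K_a = 0.7604.
The active pressure is zero where K_a γ z = 2c√K_a, so z_c = 2c/(γ√K_a) = 2×7.3/(21.1×0.7604) = 0.9100 m.

0.910 m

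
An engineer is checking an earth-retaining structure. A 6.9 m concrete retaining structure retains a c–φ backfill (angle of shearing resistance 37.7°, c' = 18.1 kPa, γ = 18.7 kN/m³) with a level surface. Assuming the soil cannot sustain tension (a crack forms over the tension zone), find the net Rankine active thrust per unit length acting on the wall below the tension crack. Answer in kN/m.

19.7 kN/m

K_a = 0.2411; √K_a = 0.4910.
Tension-crack depth z_c = 2c/(γ√K_a) = 2×18.1/(18.7×0.4910) = 3.943 m.
σ_a at base = K_a γ H − 2c√K_a = 0.2411×18.7×6.9 − 2×18.1×0.4910 = 13.33 kPa.
P_a = ½ × 13.33 × (H − z_c) = 0.5×13.33×2.957 = 19.71 kN/m.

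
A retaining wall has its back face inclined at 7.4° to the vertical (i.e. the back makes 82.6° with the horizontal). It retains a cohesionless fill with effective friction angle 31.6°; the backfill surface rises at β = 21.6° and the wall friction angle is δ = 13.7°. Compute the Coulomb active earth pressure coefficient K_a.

0.484

K_a = sin²(α+φ) / [sin²α · sin(α−δ) · (1 + √{sin(φ+δ)sin(φ−β) / (sin(α−δ)sin(α+β))})²].
With α = 82.6°, φ = 31.6°, δ = 13.7°, β = 21.6°: K_a = 0.4835.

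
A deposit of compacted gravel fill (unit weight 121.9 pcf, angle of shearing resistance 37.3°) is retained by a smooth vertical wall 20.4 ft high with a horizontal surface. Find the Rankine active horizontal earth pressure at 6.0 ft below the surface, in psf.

K_a = (1 − sin φ)/(1 + sin φ) = 0.2453.
σ_h = K_a γ z = 0.2453 × 121.9 × 6.0 = 179.4 psf.

179 psf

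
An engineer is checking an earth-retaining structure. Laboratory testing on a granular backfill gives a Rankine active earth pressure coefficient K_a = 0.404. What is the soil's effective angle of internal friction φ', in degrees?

K_a = tan²(45° − φ/2) ⇒ 45° − φ/2 = arctan(√0.404) = 32.44°.
φ = 2(45° − 32.44°) = 25.12°.

25.1°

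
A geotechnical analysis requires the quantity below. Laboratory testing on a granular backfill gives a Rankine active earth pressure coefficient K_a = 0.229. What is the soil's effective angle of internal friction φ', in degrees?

K_a = tan²(45° − φ/2) ⇒ 45° − φ/2 = arctan(√0.229) = 25.57°.
φ = 2(45° − 25.57°) = 38.85°.

38.9°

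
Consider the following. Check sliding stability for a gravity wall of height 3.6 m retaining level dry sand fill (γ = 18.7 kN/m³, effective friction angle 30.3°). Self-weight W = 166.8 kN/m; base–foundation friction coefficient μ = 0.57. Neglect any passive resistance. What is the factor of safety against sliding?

2.38

K_a = tan²(45° − 30.3°/2) = 0.3293.
P_a = ½K_aγH² = 0.5×0.3293×18.7×3.6² = 39.91 kN/m, acting at H/3 = 1.200 m above the base.
FS_sliding = μW / P_a = 0.57×166.8 / 39.91 = 2.383.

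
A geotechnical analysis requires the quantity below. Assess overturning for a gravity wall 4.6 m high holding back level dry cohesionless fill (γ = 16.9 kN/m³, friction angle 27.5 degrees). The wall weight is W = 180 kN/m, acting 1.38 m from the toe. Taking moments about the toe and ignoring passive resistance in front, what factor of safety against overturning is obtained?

2.46

K_a = tan²(45° − 27.5°/2) = 0.3682.
P_a = ½K_aγH² = 0.5×0.3682×16.9×4.6² = 65.84 kN/m, acting at H/3 = 1.533 m above the base.
Overturning moment M_o = P_a × H/3 = 65.84 × 1.533 = 101.0.
Resisting moment M_r = W × 1.38 = 180 × 1.38 = 248.4.
FS_overturning = M_r/M_o = 248.4/101.0 = 2.461.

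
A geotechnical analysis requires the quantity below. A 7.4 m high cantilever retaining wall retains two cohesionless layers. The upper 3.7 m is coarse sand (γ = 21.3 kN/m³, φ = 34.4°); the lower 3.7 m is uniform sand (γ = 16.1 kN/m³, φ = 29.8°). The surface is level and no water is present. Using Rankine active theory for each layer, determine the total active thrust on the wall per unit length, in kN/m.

K_a1 = tan²(45°−34.4°/2) = 0.2780; K_a2 = tan²(45°−29.8°/2) = 0.3360.
Layer 1: σ at base = K_a1 γ₁ h₁ = 21.91 kPa; P₁ = ½×21.91×3.7 = 40.53.
Layer 2: σ_v at top = γ₁h₁ = 78.81; σ_h top = K_a2×78.81 = 26.48; σ_h base = K_a2×(78.81+16.1×3.7) = 46.50.
P₂ = ½(26.48+46.50)×3.7 = 135.0. Total P_a = 40.53+135.0 = 175.5 kN/m.

176 kN/m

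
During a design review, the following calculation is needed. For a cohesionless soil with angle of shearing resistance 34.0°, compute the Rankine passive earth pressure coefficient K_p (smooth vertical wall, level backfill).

K_p = (1 + sin φ)/(1 − sin φ) = tan²(45° + 34.0°/2) = 3.537.

3.54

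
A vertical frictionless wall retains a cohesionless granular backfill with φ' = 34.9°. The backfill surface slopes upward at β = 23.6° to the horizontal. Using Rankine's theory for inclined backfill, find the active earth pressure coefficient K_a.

0.351

K_a = cos β · (cos β − √(cos²β − cos²φ)) / (cos β + √(cos²β − cos²φ)).
cos β = 0.9164, cos φ = 0.8202, √(cos²β − cos²φ) = 0.4087.
K_a = 0.9164 × (0.9164 − 0.4087)/(0.9164 + 0.4087) = 0.3510.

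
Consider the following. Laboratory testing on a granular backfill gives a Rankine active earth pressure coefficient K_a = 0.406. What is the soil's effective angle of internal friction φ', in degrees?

25.0°

K_a = tan²(45° − φ/2) ⇒ 45° − φ/2 = arctan(√0.406) = 32.50°.
φ = 2(45° − 32.50°) = 24.99°.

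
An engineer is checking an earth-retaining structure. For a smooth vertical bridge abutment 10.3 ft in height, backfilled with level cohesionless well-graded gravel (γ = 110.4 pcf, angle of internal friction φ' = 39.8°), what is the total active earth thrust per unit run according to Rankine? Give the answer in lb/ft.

1290 lb/ft

K_a = tan²(45° − φ/2) = 0.2194.
P_a = ½ K_a γ H² = 0.5 × 0.2194 × 110.4 × 10.3² = 1285 lb/ft.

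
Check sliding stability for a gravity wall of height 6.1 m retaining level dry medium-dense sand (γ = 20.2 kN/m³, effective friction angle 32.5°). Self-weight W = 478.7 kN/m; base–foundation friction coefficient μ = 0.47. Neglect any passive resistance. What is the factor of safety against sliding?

K_a = tan²(45° − 32.5°/2) = 0.3010.
P_a = ½K_aγH² = 0.5×0.3010×20.2×6.1² = 113.1 kN/m, acting at H/3 = 2.033 m above the base.
FS_sliding = μW / P_a = 0.47×478.7 / 113.1 = 1.989.

1.99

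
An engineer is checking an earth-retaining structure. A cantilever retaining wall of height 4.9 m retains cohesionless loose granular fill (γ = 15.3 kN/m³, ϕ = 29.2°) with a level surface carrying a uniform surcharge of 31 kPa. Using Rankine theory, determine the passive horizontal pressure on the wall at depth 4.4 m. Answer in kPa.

286 kPa

K_p = (1 + sin φ)/(1 − sin φ) = 2.905.
σ_v = γz + q = 15.3 × 4.4 + 31 = 98.32 kPa.
σ_h = K_p σ_v = 2.905 × 98.32 = 285.6 kPa.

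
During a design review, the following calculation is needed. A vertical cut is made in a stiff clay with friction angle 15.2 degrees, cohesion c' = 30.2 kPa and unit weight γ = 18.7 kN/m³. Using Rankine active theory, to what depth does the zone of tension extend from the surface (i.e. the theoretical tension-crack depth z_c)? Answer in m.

4.22 m

K_a = tan²(45° − 15.2°/2) = 0.5845; √K_a = 0.7646.
The active pressure is zero where K_a γ z = 2c√K_a, so z_c = 2c/(γ√K_a) = 2×30.2/(18.7×0.7646) = 4.225 m.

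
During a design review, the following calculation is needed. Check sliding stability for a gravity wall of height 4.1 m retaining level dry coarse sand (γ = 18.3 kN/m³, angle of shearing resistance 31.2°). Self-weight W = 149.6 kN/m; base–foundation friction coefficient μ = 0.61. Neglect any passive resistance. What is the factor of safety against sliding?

1.87

K_a = tan²(45° − 31.2°/2) = 0.3175.
P_a = ½K_aγH² = 0.5×0.3175×18.3×4.1² = 48.84 kN/m, acting at H/3 = 1.367 m above the base.
FS_sliding = μW / P_a = 0.61×149.6 / 48.84 = 1.869.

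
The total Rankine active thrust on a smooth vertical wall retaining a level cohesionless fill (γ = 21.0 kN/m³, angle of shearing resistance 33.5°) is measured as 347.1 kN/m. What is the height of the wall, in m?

K_a = 0.2887. P_a = ½ K_a γ H² ⇒ H = √(2P_a/(K_a γ)).
H = √(2×347.1/(0.2887×21.0)) = 10.70 m.

10.7 m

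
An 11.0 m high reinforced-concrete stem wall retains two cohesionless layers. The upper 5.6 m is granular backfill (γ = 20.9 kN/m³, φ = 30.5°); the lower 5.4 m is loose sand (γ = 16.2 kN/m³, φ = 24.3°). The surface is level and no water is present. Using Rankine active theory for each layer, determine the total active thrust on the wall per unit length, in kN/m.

469 kN/m

K_a1 = tan²(45°−30.5°/2) = 0.3267; K_a2 = tan²(45°−24.3°/2) = 0.4169.
Layer 1: σ at base = K_a1 γ₁ h₁ = 38.23 kPa; P₁ = ½×38.23×5.6 = 107.1.
Layer 2: σ_v at top = γ₁h₁ = 117.0; σ_h top = K_a2×117.0 = 48.80; σ_h base = K_a2×(117.0+16.2×5.4) = 85.27.
P₂ = ½(48.80+85.27)×5.4 = 362.0. Total P_a = 107.1+362.0 = 469.0 kN/m.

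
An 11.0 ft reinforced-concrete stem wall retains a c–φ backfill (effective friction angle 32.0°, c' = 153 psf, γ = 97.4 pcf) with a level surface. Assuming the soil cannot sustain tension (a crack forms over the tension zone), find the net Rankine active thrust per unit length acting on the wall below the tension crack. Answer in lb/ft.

K_a = 0.3073; √K_a = 0.5543.
Tension-crack depth z_c = 2c/(γ√K_a) = 2×153/(97.4×0.5543) = 5.668 ft.
σ_a at base = K_a γ H − 2c√K_a = 0.3073×97.4×11.0 − 2×153×0.5543 = 159.6 psf.
P_a = ½ × 159.6 × (H − z_c) = 0.5×159.6×5.332 = 425.5 lb/ft.

425 lb/ft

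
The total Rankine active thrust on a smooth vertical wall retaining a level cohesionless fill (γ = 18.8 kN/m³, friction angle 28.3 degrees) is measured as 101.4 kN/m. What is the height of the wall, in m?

5.50 m

K_a = 0.3568. P_a = ½ K_a γ H² ⇒ H = √(2P_a/(K_a γ)).
H = √(2×101.4/(0.3568×18.8)) = 5.499 m.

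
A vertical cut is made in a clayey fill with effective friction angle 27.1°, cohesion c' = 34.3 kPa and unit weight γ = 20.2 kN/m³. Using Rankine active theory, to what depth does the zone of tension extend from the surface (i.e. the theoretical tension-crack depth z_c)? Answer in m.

5.55 m

K_a = tan²(45° − 27.1°/2) = 0.3741; √K_a = 0.6116.
The active pressure is zero where K_a γ z = 2c√K_a, so z_c = 2c/(γ√K_a) = 2×34.3/(20.2×0.6116) = 5.553 m.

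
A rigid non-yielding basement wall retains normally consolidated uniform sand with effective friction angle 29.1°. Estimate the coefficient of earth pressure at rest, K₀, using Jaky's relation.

K₀ = 1 − sin φ' = 1 − sin 29.1° = 0.5137.

0.514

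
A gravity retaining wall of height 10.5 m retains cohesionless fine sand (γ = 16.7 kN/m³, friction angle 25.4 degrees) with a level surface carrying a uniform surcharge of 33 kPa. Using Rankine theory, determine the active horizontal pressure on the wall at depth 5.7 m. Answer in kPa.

51.2 kPa

K_a = (1 − sin φ)/(1 + sin φ) = 0.3996.
σ_v = γz + q = 16.7 × 5.7 + 33 = 128.2 kPa.
σ_h = K_a σ_v = 0.3996 × 128.2 = 51.23 kPa.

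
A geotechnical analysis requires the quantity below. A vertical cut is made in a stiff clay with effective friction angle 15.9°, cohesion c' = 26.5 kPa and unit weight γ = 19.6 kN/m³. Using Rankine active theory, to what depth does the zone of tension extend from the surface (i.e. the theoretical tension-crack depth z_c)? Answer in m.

3.58 m

K_a = tan²(45° − 15.9°/2) = 0.5699; √K_a = 0.7549.
The active pressure is zero where K_a γ z = 2c√K_a, so z_c = 2c/(γ√K_a) = 2×26.5/(19.6×0.7549) = 3.582 m.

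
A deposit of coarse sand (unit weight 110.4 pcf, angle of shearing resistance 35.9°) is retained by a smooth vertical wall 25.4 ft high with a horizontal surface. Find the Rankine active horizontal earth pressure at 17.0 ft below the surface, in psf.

489 psf

K_a = (1 − sin φ)/(1 + sin φ) = 0.2607.
σ_h = K_a γ z = 0.2607 × 110.4 × 17.0 = 489.4 psf.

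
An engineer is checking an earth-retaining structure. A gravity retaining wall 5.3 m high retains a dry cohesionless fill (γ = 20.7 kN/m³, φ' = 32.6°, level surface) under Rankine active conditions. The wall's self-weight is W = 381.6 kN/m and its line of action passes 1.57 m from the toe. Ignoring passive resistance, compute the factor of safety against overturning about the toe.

K_a = tan²(45° − 32.6°/2) = 0.2997.
P_a = ½K_aγH² = 0.5×0.2997×20.7×5.3² = 87.14 kN/m, acting at H/3 = 1.767 m above the base.
Overturning moment M_o = P_a × H/3 = 87.14 × 1.767 = 154.0.
Resisting moment M_r = W × 1.57 = 381.6 × 1.57 = 599.1.
FS_overturning = M_r/M_o = 599.1/154.0 = 3.892.

3.89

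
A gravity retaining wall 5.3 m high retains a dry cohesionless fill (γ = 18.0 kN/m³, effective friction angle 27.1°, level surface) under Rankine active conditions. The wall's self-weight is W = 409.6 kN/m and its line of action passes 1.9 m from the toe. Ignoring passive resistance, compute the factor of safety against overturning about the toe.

K_a = tan²(45° − 27.1°/2) = 0.3741.
P_a = ½K_aγH² = 0.5×0.3741×18.0×5.3² = 94.57 kN/m, acting at H/3 = 1.767 m above the base.
Overturning moment M_o = P_a × H/3 = 94.57 × 1.767 = 167.1.
Resisting moment M_r = W × 1.9 = 409.6 × 1.9 = 778.2.
FS_overturning = M_r/M_o = 778.2/167.1 = 4.658.

4.66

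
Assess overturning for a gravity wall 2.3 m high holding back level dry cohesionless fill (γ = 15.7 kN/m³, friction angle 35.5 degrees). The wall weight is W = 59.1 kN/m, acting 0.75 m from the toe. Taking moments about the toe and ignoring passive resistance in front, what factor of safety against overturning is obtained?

K_a = tan²(45° − 35.5°/2) = 0.2653.
P_a = ½K_aγH² = 0.5×0.2653×15.7×2.3² = 11.02 kN/m, acting at H/3 = 0.7667 m above the base.
Overturning moment M_o = P_a × H/3 = 11.02 × 0.7667 = 8.445.
Resisting moment M_r = W × 0.75 = 59.1 × 0.75 = 44.33.
FS_overturning = M_r/M_o = 44.33/8.445 = 5.249.

5.25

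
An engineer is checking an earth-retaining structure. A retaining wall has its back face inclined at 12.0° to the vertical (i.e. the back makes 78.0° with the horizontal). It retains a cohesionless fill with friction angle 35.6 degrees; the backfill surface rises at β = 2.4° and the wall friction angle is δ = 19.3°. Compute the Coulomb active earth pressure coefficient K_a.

K_a = sin²(α+φ) / [sin²α · sin(α−δ) · (1 + √{sin(φ+δ)sin(φ−β) / (sin(α−δ)sin(α+β))})²].
With α = 78.0°, φ = 35.6°, δ = 19.3°, β = 2.4°: K_a = 0.3435.

0.344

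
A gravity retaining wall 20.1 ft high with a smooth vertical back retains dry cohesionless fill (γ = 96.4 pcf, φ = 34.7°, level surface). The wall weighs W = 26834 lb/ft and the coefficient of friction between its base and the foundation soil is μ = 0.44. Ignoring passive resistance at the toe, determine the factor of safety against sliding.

K_a = tan²(45° − 34.7°/2) = 0.2745.
P_a = ½K_aγH² = 0.5×0.2745×96.4×20.1² = 5345 lb/ft, acting at H/3 = 6.700 ft above the base.
FS_sliding = μW / P_a = 0.44×26834 / 5345 = 2.209.

2.21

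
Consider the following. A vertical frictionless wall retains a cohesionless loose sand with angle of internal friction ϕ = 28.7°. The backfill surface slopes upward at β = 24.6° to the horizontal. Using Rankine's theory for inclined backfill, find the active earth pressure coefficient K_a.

K_a = cos β · (cos β − √(cos²β − cos²φ)) / (cos β + √(cos²β − cos²φ)).
cos β = 0.9092, cos φ = 0.8771, √(cos²β − cos²φ) = 0.2394.
K_a = 0.9092 × (0.9092 − 0.2394)/(0.9092 + 0.2394) = 0.5302.

0.530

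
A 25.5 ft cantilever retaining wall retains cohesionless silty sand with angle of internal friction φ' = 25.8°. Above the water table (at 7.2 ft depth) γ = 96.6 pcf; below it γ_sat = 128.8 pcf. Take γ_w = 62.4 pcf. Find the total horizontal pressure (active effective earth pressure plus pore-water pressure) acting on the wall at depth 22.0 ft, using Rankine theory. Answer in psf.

1580 psf

K_a = (1 − sin φ)/(1 + sin φ) = 0.3935.
γ' = 128.8 − 62.4 = 66.40 pcf.
Effective vertical stress at 22.0 ft: σ'_v = 96.6×7.2 + 66.40×14.8 = 1678 psf.
σ'_h = K_a σ'_v = 0.3935 × 1678 = 660.4 psf; u = γ_w × 14.8 = 923.5 psf.
Total σ_h = 660.4 + 923.5 = 1584 psf.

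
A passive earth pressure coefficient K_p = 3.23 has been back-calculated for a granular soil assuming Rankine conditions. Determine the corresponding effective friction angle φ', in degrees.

31.8°

K_p = (1+sin φ)/(1−sin φ) ⇒ sin φ = (K_p − 1)/(K_p + 1) = 0.5272.
φ = arcsin(0.5272) = 31.82°.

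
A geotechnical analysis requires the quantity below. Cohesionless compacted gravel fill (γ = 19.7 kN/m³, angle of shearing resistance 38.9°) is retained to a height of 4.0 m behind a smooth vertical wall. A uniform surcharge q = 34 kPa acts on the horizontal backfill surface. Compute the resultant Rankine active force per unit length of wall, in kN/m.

67.1 kN/m

K_a = tan²(45° − φ/2) = 0.2285.
Soil triangle: ½ K_a γ H² = 0.5×0.2285×19.7×4.0² = 36.02 kN/m.
Surcharge rectangle: K_a q H = 0.2285×34×4.0 = 31.08 kN/m.
Total = 36.02 + 31.08 = 67.10 kN/m.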